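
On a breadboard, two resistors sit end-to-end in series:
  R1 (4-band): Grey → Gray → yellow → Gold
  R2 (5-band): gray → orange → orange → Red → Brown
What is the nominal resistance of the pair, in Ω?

963300 Ω

R1: grey, grey → 88; yellow ×10^4 → 880000 Ω.
R2: grey, orange, orange → 833; red ×10^2 → 83300 Ω.
Series: 880000 + 83300 = 963300 Ω.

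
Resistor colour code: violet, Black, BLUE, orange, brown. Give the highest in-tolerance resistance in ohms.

713060 Ω

Violet → 7 (first significant figure)
Black → 0 (second significant figure)
Blue → 6 (third significant figure)
Orange → ×10^3 multiplier
Brown → ±1% tolerance
706 × 1000 = 706000 Ω
Highest = 706000 × (1 + 1/100) = 713060 Ω.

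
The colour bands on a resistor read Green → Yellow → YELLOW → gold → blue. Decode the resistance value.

Green → 5 (first significant figure)
Yellow → 4 (second significant figure)
Yellow → 4 (third significant figure)
Gold → ×0.1 multiplier
544 × 0.1 = 54.4 Ω

54.4 Ω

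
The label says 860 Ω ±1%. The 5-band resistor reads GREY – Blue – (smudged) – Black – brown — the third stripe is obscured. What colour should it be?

860 Ω = 860 × 10^0.
The third band gives digit 0 of the significand, and 0 is black.

black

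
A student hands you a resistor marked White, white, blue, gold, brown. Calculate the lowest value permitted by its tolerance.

White → 9 (first significant figure)
White → 9 (second significant figure)
Blue → 6 (third significant figure)
Gold → ×0.1 multiplier
Brown → ±1% tolerance
996 × 0.1 = 99.6 Ω
Lowest = 99.6 × (1 − 1/100) = 98.604 Ω.

98.604 Ω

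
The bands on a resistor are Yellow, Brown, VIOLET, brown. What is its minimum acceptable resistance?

Yellow → 4 (first significant figure)
Brown → 1 (second significant figure)
Violet → ×10^7 multiplier
Brown → ±1% tolerance
41 × 10000000 = 410000000 Ω
Minimum = 410000000 × (1 − 1/100) = 405900000 Ω.

405900000 Ω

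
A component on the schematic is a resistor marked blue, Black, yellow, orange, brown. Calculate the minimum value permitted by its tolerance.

Blue → 6 (first significant figure)
Black → 0 (second significant figure)
Yellow → 4 (third significant figure)
Orange → ×10^3 multiplier
Brown → ±1% tolerance
604 × 1000 = 604000 Ω
Minimum = 604000 × (1 − 1/100) = 597960 Ω.

597960 Ω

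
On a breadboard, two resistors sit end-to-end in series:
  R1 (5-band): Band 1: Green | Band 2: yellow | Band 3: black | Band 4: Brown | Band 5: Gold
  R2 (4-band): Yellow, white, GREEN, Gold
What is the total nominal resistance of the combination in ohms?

4905400 Ω

R1: green, yellow, black → 540; brown ×10 → 5400 Ω.
R2: yellow, white → 49; green ×10^5 → 4900000 Ω.
Series: 5400 + 4900000 = 4905400 Ω.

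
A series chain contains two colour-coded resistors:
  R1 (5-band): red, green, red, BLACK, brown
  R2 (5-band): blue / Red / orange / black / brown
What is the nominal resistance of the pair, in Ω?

R1: red, green, red → 252; black ×1 → 252 Ω.
R2: blue, red, orange → 623; black ×1 → 623 Ω.
Series: 252 + 623 = 875 Ω.

875 Ω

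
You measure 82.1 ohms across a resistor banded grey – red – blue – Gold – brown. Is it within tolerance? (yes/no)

Grey → 8 (first significant figure)
Red → 2 (second significant figure)
Blue → 6 (third significant figure)
Gold → ×0.1 multiplier
Brown → ±1% tolerance
826 × 0.1 = 82.6 Ω
Allowed range: 81.774 Ω to 83.426 Ω.
82.1 ohms lies inside that range.

yes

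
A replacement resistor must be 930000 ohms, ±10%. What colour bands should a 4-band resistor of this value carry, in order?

930000 Ω = 93 × 10^4.
9 → white
3 → orange
Multiplier 10^4 → yellow.
±10% tolerance → silver.

white, orange, yellow, silver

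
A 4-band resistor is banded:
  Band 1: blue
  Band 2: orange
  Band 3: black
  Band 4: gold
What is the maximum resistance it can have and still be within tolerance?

Blue → 6 (first significant figure)
Orange → 3 (second significant figure)
Black → ×1 multiplier
Gold → ±5% tolerance
63 × 1 = 63 Ω
Maximum = 63 × (1 + 5/100) = 66.15 Ω.

66.15 Ω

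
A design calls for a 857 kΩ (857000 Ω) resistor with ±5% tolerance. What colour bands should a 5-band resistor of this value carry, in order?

grey, green, violet, orange, gold

857000 Ω = 857 × 10^3.
8 → grey
5 → green
7 → violet
Multiplier 10^3 → orange.
±5% tolerance → gold.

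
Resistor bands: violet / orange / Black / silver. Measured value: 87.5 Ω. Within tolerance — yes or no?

Violet → 7 (first significant figure)
Orange → 3 (second significant figure)
Black → ×1 multiplier
Silver → ±10% tolerance
73 × 1 = 73 Ω
Allowed range: 65.7 Ω to 80.3 Ω.
87.5 Ω lies outside that range.

no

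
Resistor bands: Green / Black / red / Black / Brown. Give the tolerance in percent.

±1%

The last band, brown, is the tolerance band.
Brown corresponds to ±1%.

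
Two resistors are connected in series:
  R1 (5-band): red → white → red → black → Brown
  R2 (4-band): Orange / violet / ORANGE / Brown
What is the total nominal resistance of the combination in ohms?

37292 Ω

R1: red, white, red → 292; black ×1 → 292 Ω.
R2: orange, violet → 37; orange ×10^3 → 37000 Ω.
Series: 292 + 37000 = 37292 Ω.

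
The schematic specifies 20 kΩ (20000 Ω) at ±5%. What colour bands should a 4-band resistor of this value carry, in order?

red, black, orange, gold

20000 Ω = 20 × 10^3.
2 → red
0 → black
Multiplier 10^3 → orange.
±5% tolerance → gold.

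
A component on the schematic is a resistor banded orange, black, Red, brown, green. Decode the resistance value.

3020 Ω

Orange → 3 (first significant figure)
Black → 0 (second significant figure)
Red → 2 (third significant figure)
Brown → ×10 multiplier
302 × 10 = 3020 Ω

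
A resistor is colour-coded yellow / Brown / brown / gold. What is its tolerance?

±5%

The last band, gold, is the tolerance band.
Gold corresponds to ±5%.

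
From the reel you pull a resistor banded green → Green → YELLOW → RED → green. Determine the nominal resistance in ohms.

Green → 5 (first significant figure)
Green → 5 (second significant figure)
Yellow → 4 (third significant figure)
Red → ×10^2 multiplier
554 × 100 = 55400 Ω

55400 Ω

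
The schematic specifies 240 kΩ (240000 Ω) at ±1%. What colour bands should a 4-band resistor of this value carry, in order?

red, yellow, yellow, brown

240000 Ω = 24 × 10^4.
2 → red
4 → yellow
Multiplier 10^4 → yellow.
±1% tolerance → brown.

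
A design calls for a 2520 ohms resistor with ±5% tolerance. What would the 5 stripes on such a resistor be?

red, green, red, brown, gold

2520 Ω = 252 × 10^1.
2 → red
5 → green
2 → red
Multiplier 10^1 → brown.
±5% tolerance → gold.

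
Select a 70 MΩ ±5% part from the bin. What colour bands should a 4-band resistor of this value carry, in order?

70000000 Ω = 70 × 10^6.
7 → violet
0 → black
Multiplier 10^6 → blue.
±5% tolerance → gold.

violet, black, blue, gold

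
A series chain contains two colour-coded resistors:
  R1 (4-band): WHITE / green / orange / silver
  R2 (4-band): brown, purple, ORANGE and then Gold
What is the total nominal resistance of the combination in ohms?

112000 Ω

R1: white, green → 95; orange ×10^3 → 95000 Ω.
R2: brown, violet → 17; orange ×10^3 → 17000 Ω.
Series: 95000 + 17000 = 112000 Ω.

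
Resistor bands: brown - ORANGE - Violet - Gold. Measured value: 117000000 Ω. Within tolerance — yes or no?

no

Brown → 1 (first significant figure)
Orange → 3 (second significant figure)
Violet → ×10^7 multiplier
Gold → ±5% tolerance
13 × 10000000 = 130000000 Ω
Allowed range: 123500000 Ω to 136500000 Ω.
117000000 Ω lies outside that range.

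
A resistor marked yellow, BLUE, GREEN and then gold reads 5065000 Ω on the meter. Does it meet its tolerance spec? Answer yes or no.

no

Yellow → 4 (first significant figure)
Blue → 6 (second significant figure)
Green → ×10^5 multiplier
Gold → ±5% tolerance
46 × 100000 = 4600000 Ω
Allowed range: 4370000 Ω to 4830000 Ω.
5065000 Ω lies outside that range.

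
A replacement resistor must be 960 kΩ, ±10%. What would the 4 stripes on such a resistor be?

960000 Ω = 96 × 10^4.
9 → white
6 → blue
Multiplier 10^4 → yellow.
±10% tolerance → silver.

white, blue, yellow, silver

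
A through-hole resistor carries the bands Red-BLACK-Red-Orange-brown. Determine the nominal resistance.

202000 Ω

Red → 2 (first significant figure)
Black → 0 (second significant figure)
Red → 2 (third significant figure)
Orange → ×10^3 multiplier
202 × 1000 = 202000 Ω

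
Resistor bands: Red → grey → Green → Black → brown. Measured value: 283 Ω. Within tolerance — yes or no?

yes

Red → 2 (first significant figure)
Grey → 8 (second significant figure)
Green → 5 (third significant figure)
Black → ×1 multiplier
Brown → ±1% tolerance
285 × 1 = 285 Ω
Allowed range: 282.15 Ω to 287.85 Ω.
283 Ω lies inside that range.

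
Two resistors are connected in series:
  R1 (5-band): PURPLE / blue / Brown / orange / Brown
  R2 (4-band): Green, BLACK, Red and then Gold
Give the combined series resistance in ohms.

766000 Ω

R1: violet, blue, brown → 761; orange ×10^3 → 761000 Ω.
R2: green, black → 50; red ×10^2 → 5000 Ω.
Series: 761000 + 5000 = 766000 Ω.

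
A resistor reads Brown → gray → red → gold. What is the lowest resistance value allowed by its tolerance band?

Brown → 1 (first significant figure)
Grey → 8 (second significant figure)
Red → ×10^2 multiplier
Gold → ±5% tolerance
18 × 100 = 1800 Ω
Lowest = 1800 × (1 − 5/100) = 1710 Ω.

1710 Ω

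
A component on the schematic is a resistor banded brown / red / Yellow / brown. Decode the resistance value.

120000 Ω

Brown → 1 (first significant figure)
Red → 2 (second significant figure)
Yellow → ×10^4 multiplier
12 × 10000 = 120000 Ω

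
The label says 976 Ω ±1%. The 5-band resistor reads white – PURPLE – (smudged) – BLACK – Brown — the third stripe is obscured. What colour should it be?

976 Ω = 976 × 10^0.
The third band gives digit 6 of the significand, and 6 is blue.

blue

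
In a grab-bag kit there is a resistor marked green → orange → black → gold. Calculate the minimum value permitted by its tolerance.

50.35 Ω

Green → 5 (first significant figure)
Orange → 3 (second significant figure)
Black → ×1 multiplier
Gold → ±5% tolerance
53 × 1 = 53 Ω
Minimum = 53 × (1 − 5/100) = 50.35 Ω.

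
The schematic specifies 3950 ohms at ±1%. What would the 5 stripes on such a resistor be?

orange, white, green, brown, brown

3950 Ω = 395 × 10^1.
3 → orange
9 → white
5 → green
Multiplier 10^1 → brown.
±1% tolerance → brown.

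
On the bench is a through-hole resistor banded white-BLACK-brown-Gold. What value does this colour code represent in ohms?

900 Ω

White → 9 (first significant figure)
Black → 0 (second significant figure)
Brown → ×10 multiplier
90 × 10 = 900 Ω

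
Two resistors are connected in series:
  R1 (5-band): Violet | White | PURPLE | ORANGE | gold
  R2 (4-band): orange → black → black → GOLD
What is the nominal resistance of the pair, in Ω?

R1: violet, white, violet → 797; orange ×10^3 → 797000 Ω.
R2: orange, black → 30; black ×1 → 30 Ω.
Series: 797000 + 30 = 797030 Ω.

797030 Ω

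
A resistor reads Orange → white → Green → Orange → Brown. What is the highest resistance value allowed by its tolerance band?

398950 Ω

Orange → 3 (first significant figure)
White → 9 (second significant figure)
Green → 5 (third significant figure)
Orange → ×10^3 multiplier
Brown → ±1% tolerance
395 × 1000 = 395000 Ω
Highest = 395000 × (1 + 1/100) = 398950 Ω.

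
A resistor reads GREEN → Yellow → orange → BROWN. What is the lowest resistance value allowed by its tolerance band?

Green → 5 (first significant figure)
Yellow → 4 (second significant figure)
Orange → ×10^3 multiplier
Brown → ±1% tolerance
54 × 1000 = 54000 Ω
Lowest = 54000 × (1 − 1/100) = 53460 Ω.

53460 Ω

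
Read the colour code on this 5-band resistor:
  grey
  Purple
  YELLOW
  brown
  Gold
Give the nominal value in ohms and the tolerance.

8740 Ω ±5%

Grey → 8 (first significant figure)
Violet → 7 (second significant figure)
Yellow → 4 (third significant figure)
Brown → ×10 multiplier
Gold → ±5% tolerance
874 × 10 = 8740 Ω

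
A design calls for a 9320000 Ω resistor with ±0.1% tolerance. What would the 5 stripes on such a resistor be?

white, orange, red, yellow, violet

9320000 Ω = 932 × 10^4.
9 → white
3 → orange
2 → red
Multiplier 10^4 → yellow.
±0.1% tolerance → violet.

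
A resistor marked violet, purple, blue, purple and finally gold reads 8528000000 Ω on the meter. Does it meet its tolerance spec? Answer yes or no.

no

Violet → 7 (first significant figure)
Violet → 7 (second significant figure)
Blue → 6 (third significant figure)
Violet → ×10^7 multiplier
Gold → ±5% tolerance
776 × 10000000 = 7760000000 Ω
Allowed range: 7372000000 Ω to 8148000000 Ω.
8528000000 Ω lies outside that range.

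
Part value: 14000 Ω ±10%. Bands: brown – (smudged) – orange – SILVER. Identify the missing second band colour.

yellow

14000 Ω = 14 × 10^3.
The second band gives digit 4 of the significand, and 4 is yellow.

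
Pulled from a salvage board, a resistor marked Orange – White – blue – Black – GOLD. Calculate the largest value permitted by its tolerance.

415.8 Ω

Orange → 3 (first significant figure)
White → 9 (second significant figure)
Blue → 6 (third significant figure)
Black → ×1 multiplier
Gold → ±5% tolerance
396 × 1 = 396 Ω
Largest = 396 × (1 + 5/100) = 415.8 Ω.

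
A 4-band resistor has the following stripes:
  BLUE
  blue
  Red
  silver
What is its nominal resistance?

6600 Ω

Blue → 6 (first significant figure)
Blue → 6 (second significant figure)
Red → ×10^2 multiplier
66 × 100 = 6600 Ω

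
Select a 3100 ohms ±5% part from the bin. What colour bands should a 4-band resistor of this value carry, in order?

orange, brown, red, gold

3100 Ω = 31 × 10^2.
3 → orange
1 → brown
Multiplier 10^2 → red.
±5% tolerance → gold.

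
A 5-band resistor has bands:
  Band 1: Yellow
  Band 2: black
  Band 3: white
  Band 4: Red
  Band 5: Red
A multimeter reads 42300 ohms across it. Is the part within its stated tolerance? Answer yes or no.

no

Yellow → 4 (first significant figure)
Black → 0 (second significant figure)
White → 9 (third significant figure)
Red → ×10^2 multiplier
Red → ±2% tolerance
409 × 100 = 40900 Ω
Allowed range: 40082 Ω to 41718 Ω.
42300 ohms lies outside that range.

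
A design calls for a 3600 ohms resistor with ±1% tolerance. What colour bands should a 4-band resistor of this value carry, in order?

3600 Ω = 36 × 10^2.
3 → orange
6 → blue
Multiplier 10^2 → red.
±1% tolerance → brown.

orange, blue, red, brown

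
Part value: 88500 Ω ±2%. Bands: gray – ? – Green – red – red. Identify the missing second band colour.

grey

88500 Ω = 885 × 10^2.
The second band gives digit 8 of the significand, and 8 is grey.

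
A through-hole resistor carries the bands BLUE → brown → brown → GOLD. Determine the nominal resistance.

Blue → 6 (first significant figure)
Brown → 1 (second significant figure)
Brown → ×10 multiplier
61 × 10 = 610 Ω

610 Ω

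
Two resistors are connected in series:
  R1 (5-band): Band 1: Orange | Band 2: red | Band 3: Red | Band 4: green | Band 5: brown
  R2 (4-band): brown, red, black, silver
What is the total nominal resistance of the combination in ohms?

32200012 Ω

R1: orange, red, red → 322; green ×10^5 → 32200000 Ω.
R2: brown, red → 12; black ×1 → 12 Ω.
Series: 32200000 + 12 = 32200012 Ω.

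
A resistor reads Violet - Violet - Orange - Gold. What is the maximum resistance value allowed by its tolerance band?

Violet → 7 (first significant figure)
Violet → 7 (second significant figure)
Orange → ×10^3 multiplier
Gold → ±5% tolerance
77 × 1000 = 77000 Ω
Maximum = 77000 × (1 + 5/100) = 80850 Ω.

80850 Ω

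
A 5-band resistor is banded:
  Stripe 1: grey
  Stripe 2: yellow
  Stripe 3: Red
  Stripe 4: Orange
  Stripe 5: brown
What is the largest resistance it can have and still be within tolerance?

Grey → 8 (first significant figure)
Yellow → 4 (second significant figure)
Red → 2 (third significant figure)
Orange → ×10^3 multiplier
Brown → ±1% tolerance
842 × 1000 = 842000 Ω
Largest = 842000 × (1 + 1/100) = 850420 Ω.

850420 Ω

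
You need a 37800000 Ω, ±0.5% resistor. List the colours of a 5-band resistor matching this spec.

orange, violet, grey, green, green

37800000 Ω = 378 × 10^5.
3 → orange
7 → violet
8 → grey
Multiplier 10^5 → green.
±0.5% tolerance → green.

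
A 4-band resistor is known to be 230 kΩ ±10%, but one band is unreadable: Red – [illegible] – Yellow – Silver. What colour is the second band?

230000 Ω = 23 × 10^4.
The second band gives digit 3 of the significand, and 3 is orange.

orange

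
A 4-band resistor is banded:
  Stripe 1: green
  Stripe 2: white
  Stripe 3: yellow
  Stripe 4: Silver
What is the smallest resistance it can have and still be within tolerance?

531000 Ω

Green → 5 (first significant figure)
White → 9 (second significant figure)
Yellow → ×10^4 multiplier
Silver → ±10% tolerance
59 × 10000 = 590000 Ω
Smallest = 590000 × (1 − 10/100) = 531000 Ω.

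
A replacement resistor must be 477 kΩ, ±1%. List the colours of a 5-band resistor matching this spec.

yellow, violet, violet, orange, brown

477000 Ω = 477 × 10^3.
4 → yellow
7 → violet
7 → violet
Multiplier 10^3 → orange.
±1% tolerance → brown.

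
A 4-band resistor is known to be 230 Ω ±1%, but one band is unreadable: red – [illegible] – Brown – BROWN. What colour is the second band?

orange

230 Ω = 23 × 10^1.
The second band gives digit 3 of the significand, and 3 is orange.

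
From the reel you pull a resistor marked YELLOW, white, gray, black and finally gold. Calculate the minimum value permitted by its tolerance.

Yellow → 4 (first significant figure)
White → 9 (second significant figure)
Grey → 8 (third significant figure)
Black → ×1 multiplier
Gold → ±5% tolerance
498 × 1 = 498 Ω
Minimum = 498 × (1 − 5/100) = 473.1 Ω.

473.1 Ω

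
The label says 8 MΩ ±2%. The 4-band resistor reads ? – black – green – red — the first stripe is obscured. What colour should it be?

8000000 Ω = 80 × 10^5.
The first band gives digit 8 of the significand, and 8 is grey.

grey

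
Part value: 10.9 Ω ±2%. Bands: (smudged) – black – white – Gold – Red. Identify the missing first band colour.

brown

10.9 Ω = 109 × 10^-1.
The first band gives digit 1 of the significand, and 1 is brown.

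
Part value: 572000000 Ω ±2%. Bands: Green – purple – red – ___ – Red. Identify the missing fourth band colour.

blue

572000000 Ω = 572 × 10^6.
The fourth band is the multiplier, 10^6, which is blue.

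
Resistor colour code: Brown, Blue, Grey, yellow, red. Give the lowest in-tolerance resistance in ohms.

Brown → 1 (first significant figure)
Blue → 6 (second significant figure)
Grey → 8 (third significant figure)
Yellow → ×10^4 multiplier
Red → ±2% tolerance
168 × 10000 = 1680000 Ω
Lowest = 1680000 × (1 − 2/100) = 1646400 Ω.

1646400 Ω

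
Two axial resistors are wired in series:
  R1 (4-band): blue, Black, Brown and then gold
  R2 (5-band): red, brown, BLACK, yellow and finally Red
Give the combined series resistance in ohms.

R1: blue, black → 60; brown ×10 → 600 Ω.
R2: red, brown, black → 210; yellow ×10^4 → 2100000 Ω.
Series: 600 + 2100000 = 2100600 Ω.

2100600 Ω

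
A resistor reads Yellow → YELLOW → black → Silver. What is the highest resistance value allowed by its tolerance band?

Yellow → 4 (first significant figure)
Yellow → 4 (second significant figure)
Black → ×1 multiplier
Silver → ±10% tolerance
44 × 1 = 44 Ω
Highest = 44 × (1 + 10/100) = 48.4 Ω.

48.4 Ω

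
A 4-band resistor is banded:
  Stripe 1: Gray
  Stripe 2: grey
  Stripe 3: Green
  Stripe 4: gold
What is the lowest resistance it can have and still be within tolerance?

8360000 Ω

Grey → 8 (first significant figure)
Grey → 8 (second significant figure)
Green → ×10^5 multiplier
Gold → ±5% tolerance
88 × 100000 = 8800000 Ω
Lowest = 8800000 × (1 − 5/100) = 8360000 Ω.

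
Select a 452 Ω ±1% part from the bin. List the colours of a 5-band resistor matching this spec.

yellow, green, red, black, brown

452 Ω = 452 × 10^0.
4 → yellow
5 → green
2 → red
Multiplier 10^0 → black.
±1% tolerance → brown.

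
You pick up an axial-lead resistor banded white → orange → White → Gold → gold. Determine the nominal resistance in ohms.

White → 9 (first significant figure)
Orange → 3 (second significant figure)
White → 9 (third significant figure)
Gold → ×0.1 multiplier
939 × 0.1 = 93.9 Ω

93.9 Ω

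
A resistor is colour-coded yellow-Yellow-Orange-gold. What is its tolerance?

±5%

The last band, gold, is the tolerance band.
Gold corresponds to ±5%.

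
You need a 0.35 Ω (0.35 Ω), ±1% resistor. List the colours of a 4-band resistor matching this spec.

orange, green, silver, brown

0.35 Ω = 35 × 10^-2.
3 → orange
5 → green
Multiplier 10^-2 → silver.
±1% tolerance → brown.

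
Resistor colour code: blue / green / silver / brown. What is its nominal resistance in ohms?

Blue → 6 (first significant figure)
Green → 5 (second significant figure)
Silver → ×0.01 multiplier
65 × 0.01 = 0.65 Ω

0.65 Ω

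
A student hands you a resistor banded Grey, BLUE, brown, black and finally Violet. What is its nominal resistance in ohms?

Grey → 8 (first significant figure)
Blue → 6 (second significant figure)
Brown → 1 (third significant figure)
Black → ×1 multiplier
861 × 1 = 861 Ω

861 Ω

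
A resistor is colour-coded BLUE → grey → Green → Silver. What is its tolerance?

±10%

The last band, silver, is the tolerance band.
Silver corresponds to ±10%.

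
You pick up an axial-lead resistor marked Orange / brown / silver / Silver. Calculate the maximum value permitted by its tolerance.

0.341 Ω

Orange → 3 (first significant figure)
Brown → 1 (second significant figure)
Silver → ×0.01 multiplier
Silver → ±10% tolerance
31 × 0.01 = 0.31 Ω
Maximum = 0.31 × (1 + 10/100) = 0.341 Ω.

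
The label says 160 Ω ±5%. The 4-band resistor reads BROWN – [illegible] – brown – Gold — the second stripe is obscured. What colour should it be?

160 Ω = 16 × 10^1.
The second band gives digit 6 of the significand, and 6 is blue.

blue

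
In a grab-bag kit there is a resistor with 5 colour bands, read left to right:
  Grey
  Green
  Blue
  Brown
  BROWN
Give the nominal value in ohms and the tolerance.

Grey → 8 (first significant figure)
Green → 5 (second significant figure)
Blue → 6 (third significant figure)
Brown → ×10 multiplier
Brown → ±1% tolerance
856 × 10 = 8560 Ω

8560 Ω ±1%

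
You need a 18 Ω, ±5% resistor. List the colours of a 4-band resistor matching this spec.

18 Ω = 18 × 10^0.
1 → brown
8 → grey
Multiplier 10^0 → black.
±5% tolerance → gold.

brown, grey, black, gold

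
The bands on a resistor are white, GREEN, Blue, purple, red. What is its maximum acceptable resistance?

9751200000 Ω

White → 9 (first significant figure)
Green → 5 (second significant figure)
Blue → 6 (third significant figure)
Violet → ×10^7 multiplier
Red → ±2% tolerance
956 × 10000000 = 9560000000 Ω
Maximum = 9560000000 × (1 + 2/100) = 9751200000 Ω.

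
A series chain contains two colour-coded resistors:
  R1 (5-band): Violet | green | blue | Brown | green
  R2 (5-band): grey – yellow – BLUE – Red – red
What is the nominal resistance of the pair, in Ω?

92160 Ω

R1: violet, green, blue → 756; brown ×10 → 7560 Ω.
R2: grey, yellow, blue → 846; red ×10^2 → 84600 Ω.
Series: 7560 + 84600 = 92160 Ω.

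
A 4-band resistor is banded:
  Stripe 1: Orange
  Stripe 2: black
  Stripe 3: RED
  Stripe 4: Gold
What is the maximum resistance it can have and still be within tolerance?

3150 Ω

Orange → 3 (first significant figure)
Black → 0 (second significant figure)
Red → ×10^2 multiplier
Gold → ±5% tolerance
30 × 100 = 3000 Ω
Maximum = 3000 × (1 + 5/100) = 3150 Ω.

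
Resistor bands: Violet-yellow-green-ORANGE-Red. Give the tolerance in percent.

The last band, red, is the tolerance band.
Red corresponds to ±2%.

±2%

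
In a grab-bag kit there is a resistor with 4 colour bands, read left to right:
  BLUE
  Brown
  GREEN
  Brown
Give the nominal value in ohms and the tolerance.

6100000 Ω ±1%

Blue → 6 (first significant figure)
Brown → 1 (second significant figure)
Green → ×10^5 multiplier
Brown → ±1% tolerance
61 × 100000 = 6100000 Ω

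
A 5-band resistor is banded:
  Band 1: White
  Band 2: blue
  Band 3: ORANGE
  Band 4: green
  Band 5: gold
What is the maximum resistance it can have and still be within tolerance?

White → 9 (first significant figure)
Blue → 6 (second significant figure)
Orange → 3 (third significant figure)
Green → ×10^5 multiplier
Gold → ±5% tolerance
963 × 100000 = 96300000 Ω
Maximum = 96300000 × (1 + 5/100) = 101115000 Ω.

101115000 Ω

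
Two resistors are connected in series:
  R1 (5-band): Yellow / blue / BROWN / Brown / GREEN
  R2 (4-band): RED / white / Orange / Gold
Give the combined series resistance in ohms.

33610 Ω

R1: yellow, blue, brown → 461; brown ×10 → 4610 Ω.
R2: red, white → 29; orange ×10^3 → 29000 Ω.
Series: 4610 + 29000 = 33610 Ω.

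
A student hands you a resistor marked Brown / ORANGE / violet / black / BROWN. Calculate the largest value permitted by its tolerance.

138.37 Ω

Brown → 1 (first significant figure)
Orange → 3 (second significant figure)
Violet → 7 (third significant figure)
Black → ×1 multiplier
Brown → ±1% tolerance
137 × 1 = 137 Ω
Largest = 137 × (1 + 1/100) = 138.37 Ω.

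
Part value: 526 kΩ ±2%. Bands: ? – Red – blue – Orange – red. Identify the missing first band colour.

526000 Ω = 526 × 10^3.
The first band gives digit 5 of the significand, and 5 is green.

green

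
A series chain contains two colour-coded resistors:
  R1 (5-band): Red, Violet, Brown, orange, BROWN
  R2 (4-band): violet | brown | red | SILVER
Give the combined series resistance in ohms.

R1: red, violet, brown → 271; orange ×10^3 → 271000 Ω.
R2: violet, brown → 71; red ×10^2 → 7100 Ω.
Series: 271000 + 7100 = 278100 Ω.

278100 Ω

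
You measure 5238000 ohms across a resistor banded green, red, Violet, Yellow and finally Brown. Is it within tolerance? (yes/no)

yes

Green → 5 (first significant figure)
Red → 2 (second significant figure)
Violet → 7 (third significant figure)
Yellow → ×10^4 multiplier
Brown → ±1% tolerance
527 × 10000 = 5270000 Ω
Allowed range: 5217300 Ω to 5322700 Ω.
5238000 ohms lies inside that range.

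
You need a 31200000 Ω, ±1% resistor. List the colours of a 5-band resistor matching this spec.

31200000 Ω = 312 × 10^5.
3 → orange
1 → brown
2 → red
Multiplier 10^5 → green.
±1% tolerance → brown.

orange, brown, red, green, brown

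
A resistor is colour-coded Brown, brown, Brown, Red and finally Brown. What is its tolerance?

±1%

The last band, brown, is the tolerance band.
Brown corresponds to ±1%.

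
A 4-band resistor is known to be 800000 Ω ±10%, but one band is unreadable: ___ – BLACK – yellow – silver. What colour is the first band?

800000 Ω = 80 × 10^4.
The first band gives digit 8 of the significand, and 8 is grey.

grey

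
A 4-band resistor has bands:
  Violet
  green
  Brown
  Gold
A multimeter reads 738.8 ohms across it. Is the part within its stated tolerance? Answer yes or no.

Violet → 7 (first significant figure)
Green → 5 (second significant figure)
Brown → ×10 multiplier
Gold → ±5% tolerance
75 × 10 = 750 Ω
Allowed range: 712.5 Ω to 787.5 Ω.
738.8 ohms lies inside that range.

yes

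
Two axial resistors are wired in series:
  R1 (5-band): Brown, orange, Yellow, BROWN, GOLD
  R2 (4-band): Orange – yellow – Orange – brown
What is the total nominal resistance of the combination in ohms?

35340 Ω

R1: brown, orange, yellow → 134; brown ×10 → 1340 Ω.
R2: orange, yellow → 34; orange ×10^3 → 34000 Ω.
Series: 1340 + 34000 = 35340 Ω.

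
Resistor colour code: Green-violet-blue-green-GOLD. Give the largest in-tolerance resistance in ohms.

60480000 Ω

Green → 5 (first significant figure)
Violet → 7 (second significant figure)
Blue → 6 (third significant figure)
Green → ×10^5 multiplier
Gold → ±5% tolerance
576 × 100000 = 57600000 Ω
Largest = 57600000 × (1 + 5/100) = 60480000 Ω.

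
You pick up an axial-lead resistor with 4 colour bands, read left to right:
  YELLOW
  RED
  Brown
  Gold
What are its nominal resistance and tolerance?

Yellow → 4 (first significant figure)
Red → 2 (second significant figure)
Brown → ×10 multiplier
Gold → ±5% tolerance
42 × 10 = 420 Ω

420 Ω ±5%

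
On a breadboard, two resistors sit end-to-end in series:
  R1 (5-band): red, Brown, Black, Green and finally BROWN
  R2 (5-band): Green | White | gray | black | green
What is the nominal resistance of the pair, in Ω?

R1: red, brown, black → 210; green ×10^5 → 21000000 Ω.
R2: green, white, grey → 598; black ×1 → 598 Ω.
Series: 21000000 + 598 = 21000598 Ω.

21000598 Ω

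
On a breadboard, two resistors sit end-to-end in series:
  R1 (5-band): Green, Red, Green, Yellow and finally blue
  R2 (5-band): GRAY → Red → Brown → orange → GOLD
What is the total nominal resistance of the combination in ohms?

R1: green, red, green → 525; yellow ×10^4 → 5250000 Ω.
R2: grey, red, brown → 821; orange ×10^3 → 821000 Ω.
Series: 5250000 + 821000 = 6071000 Ω.

6071000 Ω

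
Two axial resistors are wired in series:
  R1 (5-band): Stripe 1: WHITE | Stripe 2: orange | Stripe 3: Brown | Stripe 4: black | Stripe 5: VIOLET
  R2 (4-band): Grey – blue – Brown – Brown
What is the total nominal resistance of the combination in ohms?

1791 Ω

R1: white, orange, brown → 931; black ×1 → 931 Ω.
R2: grey, blue → 86; brown ×10 → 860 Ω.
Series: 931 + 860 = 1791 Ω.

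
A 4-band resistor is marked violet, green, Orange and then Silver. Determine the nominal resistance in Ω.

Violet → 7 (first significant figure)
Green → 5 (second significant figure)
Orange → ×10^3 multiplier
75 × 1000 = 75000 Ω

75000 Ω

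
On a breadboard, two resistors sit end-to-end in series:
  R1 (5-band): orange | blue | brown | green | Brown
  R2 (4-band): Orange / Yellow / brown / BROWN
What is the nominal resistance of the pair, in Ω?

R1: orange, blue, brown → 361; green ×10^5 → 36100000 Ω.
R2: orange, yellow → 34; brown ×10 → 340 Ω.
Series: 36100000 + 340 = 36100340 Ω.

36100340 Ω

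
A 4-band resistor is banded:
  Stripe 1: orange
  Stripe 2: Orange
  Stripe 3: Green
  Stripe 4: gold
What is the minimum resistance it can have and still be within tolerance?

3135000 Ω

Orange → 3 (first significant figure)
Orange → 3 (second significant figure)
Green → ×10^5 multiplier
Gold → ±5% tolerance
33 × 100000 = 3300000 Ω
Minimum = 3300000 × (1 − 5/100) = 3135000 Ω.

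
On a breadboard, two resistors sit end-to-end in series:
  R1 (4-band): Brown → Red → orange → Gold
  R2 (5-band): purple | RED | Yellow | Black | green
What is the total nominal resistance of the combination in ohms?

12724 Ω

R1: brown, red → 12; orange ×10^3 → 12000 Ω.
R2: violet, red, yellow → 724; black ×1 → 724 Ω.
Series: 12000 + 724 = 12724 Ω.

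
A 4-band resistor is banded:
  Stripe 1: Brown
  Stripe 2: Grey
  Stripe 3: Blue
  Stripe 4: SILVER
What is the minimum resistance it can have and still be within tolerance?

Brown → 1 (first significant figure)
Grey → 8 (second significant figure)
Blue → ×10^6 multiplier
Silver → ±10% tolerance
18 × 1000000 = 18000000 Ω
Minimum = 18000000 × (1 − 10/100) = 16200000 Ω.

16200000 Ω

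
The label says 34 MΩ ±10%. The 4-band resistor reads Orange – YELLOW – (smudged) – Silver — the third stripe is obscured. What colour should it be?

blue

34000000 Ω = 34 × 10^6.
The third band is the multiplier, 10^6, which is blue.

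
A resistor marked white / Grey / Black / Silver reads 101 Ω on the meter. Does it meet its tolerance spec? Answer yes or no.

White → 9 (first significant figure)
Grey → 8 (second significant figure)
Black → ×1 multiplier
Silver → ±10% tolerance
98 × 1 = 98 Ω
Allowed range: 88.2 Ω to 107.8 Ω.
101 Ω lies inside that range.

yes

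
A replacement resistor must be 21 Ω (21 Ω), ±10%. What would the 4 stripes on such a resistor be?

red, brown, black, silver

21 Ω = 21 × 10^0.
2 → red
1 → brown
Multiplier 10^0 → black.
±10% tolerance → silver.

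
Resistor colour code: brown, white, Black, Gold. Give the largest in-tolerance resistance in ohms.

19.95 Ω

Brown → 1 (first significant figure)
White → 9 (second significant figure)
Black → ×1 multiplier
Gold → ±5% tolerance
19 × 1 = 19 Ω
Largest = 19 × (1 + 5/100) = 19.95 Ω.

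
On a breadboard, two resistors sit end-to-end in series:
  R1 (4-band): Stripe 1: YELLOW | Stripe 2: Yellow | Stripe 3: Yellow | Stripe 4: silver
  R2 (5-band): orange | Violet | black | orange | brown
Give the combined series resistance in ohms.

810000 Ω

R1: yellow, yellow → 44; yellow ×10^4 → 440000 Ω.
R2: orange, violet, black → 370; orange ×10^3 → 370000 Ω.
Series: 440000 + 370000 = 810000 Ω.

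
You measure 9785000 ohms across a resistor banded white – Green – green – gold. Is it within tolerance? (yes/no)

White → 9 (first significant figure)
Green → 5 (second significant figure)
Green → ×10^5 multiplier
Gold → ±5% tolerance
95 × 100000 = 9500000 Ω
Allowed range: 9025000 Ω to 9975000 Ω.
9785000 ohms lies inside that range.

yes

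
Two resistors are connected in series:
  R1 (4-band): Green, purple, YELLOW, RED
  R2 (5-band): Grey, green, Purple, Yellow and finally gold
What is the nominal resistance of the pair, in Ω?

9140000 Ω

R1: green, violet → 57; yellow ×10^4 → 570000 Ω.
R2: grey, green, violet → 857; yellow ×10^4 → 8570000 Ω.
Series: 570000 + 8570000 = 9140000 Ω.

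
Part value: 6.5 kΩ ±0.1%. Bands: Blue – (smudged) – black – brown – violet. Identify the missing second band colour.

6500 Ω = 650 × 10^1.
The second band gives digit 5 of the significand, and 5 is green.

green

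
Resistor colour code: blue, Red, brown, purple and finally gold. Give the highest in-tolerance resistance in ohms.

6520500000 Ω

Blue → 6 (first significant figure)
Red → 2 (second significant figure)
Brown → 1 (third significant figure)
Violet → ×10^7 multiplier
Gold → ±5% tolerance
621 × 10000000 = 6210000000 Ω
Highest = 6210000000 × (1 + 5/100) = 6520500000 Ω.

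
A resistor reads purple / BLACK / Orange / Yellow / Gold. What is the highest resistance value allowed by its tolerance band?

7381500 Ω

Violet → 7 (first significant figure)
Black → 0 (second significant figure)
Orange → 3 (third significant figure)
Yellow → ×10^4 multiplier
Gold → ±5% tolerance
703 × 10000 = 7030000 Ω
Highest = 7030000 × (1 + 5/100) = 7381500 Ω.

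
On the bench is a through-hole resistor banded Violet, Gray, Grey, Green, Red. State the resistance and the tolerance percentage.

Violet → 7 (first significant figure)
Grey → 8 (second significant figure)
Grey → 8 (third significant figure)
Green → ×10^5 multiplier
Red → ±2% tolerance
788 × 100000 = 78800000 Ω

78800000 Ω ±2%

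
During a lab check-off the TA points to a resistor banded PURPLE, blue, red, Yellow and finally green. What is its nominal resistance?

7620000 Ω

Violet → 7 (first significant figure)
Blue → 6 (second significant figure)
Red → 2 (third significant figure)
Yellow → ×10^4 multiplier
762 × 10000 = 7620000 Ω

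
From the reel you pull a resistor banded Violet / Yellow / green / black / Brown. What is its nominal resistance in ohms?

Violet → 7 (first significant figure)
Yellow → 4 (second significant figure)
Green → 5 (third significant figure)
Black → ×1 multiplier
745 × 1 = 745 Ω

745 Ω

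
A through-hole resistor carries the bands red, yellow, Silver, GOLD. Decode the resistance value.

0.24 Ω

Red → 2 (first significant figure)
Yellow → 4 (second significant figure)
Silver → ×0.01 multiplier
24 × 0.01 = 0.24 Ω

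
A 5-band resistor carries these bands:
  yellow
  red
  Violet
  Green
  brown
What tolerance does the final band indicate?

±1%

The last band, brown, is the tolerance band.
Brown corresponds to ±1%.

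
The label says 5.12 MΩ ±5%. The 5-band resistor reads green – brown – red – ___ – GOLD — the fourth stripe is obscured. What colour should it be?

5120000 Ω = 512 × 10^4.
The fourth band is the multiplier, 10^4, which is yellow.

yellow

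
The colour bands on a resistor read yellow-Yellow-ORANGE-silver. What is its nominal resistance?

Yellow → 4 (first significant figure)
Yellow → 4 (second significant figure)
Orange → ×10^3 multiplier
44 × 1000 = 44000 Ω

44000 Ω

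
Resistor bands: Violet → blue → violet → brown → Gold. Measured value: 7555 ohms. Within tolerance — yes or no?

Violet → 7 (first significant figure)
Blue → 6 (second significant figure)
Violet → 7 (third significant figure)
Brown → ×10 multiplier
Gold → ±5% tolerance
767 × 10 = 7670 Ω
Allowed range: 7286.5 Ω to 8053.5 Ω.
7555 ohms lies inside that range.

yes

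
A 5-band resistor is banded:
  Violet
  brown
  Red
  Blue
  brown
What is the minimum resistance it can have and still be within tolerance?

Violet → 7 (first significant figure)
Brown → 1 (second significant figure)
Red → 2 (third significant figure)
Blue → ×10^6 multiplier
Brown → ±1% tolerance
712 × 1000000 = 712000000 Ω
Minimum = 712000000 × (1 − 1/100) = 704880000 Ω.

704880000 Ω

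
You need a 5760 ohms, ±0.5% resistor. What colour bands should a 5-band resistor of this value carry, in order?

5760 Ω = 576 × 10^1.
5 → green
7 → violet
6 → blue
Multiplier 10^1 → brown.
±0.5% tolerance → green.

green, violet, blue, brown, green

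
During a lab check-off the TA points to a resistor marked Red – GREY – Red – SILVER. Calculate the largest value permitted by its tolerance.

Red → 2 (first significant figure)
Grey → 8 (second significant figure)
Red → ×10^2 multiplier
Silver → ±10% tolerance
28 × 100 = 2800 Ω
Largest = 2800 × (1 + 10/100) = 3080 Ω.

3080 Ω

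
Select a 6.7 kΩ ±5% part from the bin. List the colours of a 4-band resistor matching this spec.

6700 Ω = 67 × 10^2.
6 → blue
7 → violet
Multiplier 10^2 → red.
±5% tolerance → gold.

blue, violet, red, gold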